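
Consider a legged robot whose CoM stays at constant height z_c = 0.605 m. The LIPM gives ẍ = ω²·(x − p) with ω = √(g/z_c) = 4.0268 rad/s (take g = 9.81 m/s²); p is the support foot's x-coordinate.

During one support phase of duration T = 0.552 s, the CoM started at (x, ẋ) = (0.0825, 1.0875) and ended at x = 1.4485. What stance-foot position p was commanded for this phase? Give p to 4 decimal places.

p = 0.0460

ωT = 4.0268·0.552 = 2.222794; cosh(ωT) = 4.670697, sinh(ωT) = 4.562391
x(T) = p + (x₀−p)·cosh(ωT) + (ẋ₀/ω)·sinh(ωT) ⇒ p·(1 − cosh) = x(T) − x₀·cosh − (ẋ₀/ω)·sinh
numerator   = 1.4485 − (0.0825)·4.670697 − (1.0875/4.0268)·4.562391 = -0.168977
denominator = 1 − 4.670697 = -3.670697
p = -0.168977 / -3.670697 = 0.0460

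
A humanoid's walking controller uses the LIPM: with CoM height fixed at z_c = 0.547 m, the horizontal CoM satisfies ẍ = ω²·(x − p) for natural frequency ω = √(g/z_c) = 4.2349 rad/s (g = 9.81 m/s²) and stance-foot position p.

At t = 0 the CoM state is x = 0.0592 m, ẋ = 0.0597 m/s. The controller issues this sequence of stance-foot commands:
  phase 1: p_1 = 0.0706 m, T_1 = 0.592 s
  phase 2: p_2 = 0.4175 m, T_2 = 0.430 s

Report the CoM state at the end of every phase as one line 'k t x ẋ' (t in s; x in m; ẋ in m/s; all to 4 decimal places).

phase 1: p=0.0706, T=0.592, ωT=2.507061, cosh=6.175162, sinh=6.093655; start (x,ẋ)=(0.059200, 0.059700) → end (x,ẋ)=(0.086106, 0.074469)
phase 2: p=0.4175, T=0.430, ωT=1.821007, cosh=3.169970, sinh=3.008107; start (x,ẋ)=(0.086106, 0.074469) → end (x,ẋ)=(-0.580112, -3.985572)

1 0.5920 0.0861 0.0745
2 1.0220 -0.5801 -3.9856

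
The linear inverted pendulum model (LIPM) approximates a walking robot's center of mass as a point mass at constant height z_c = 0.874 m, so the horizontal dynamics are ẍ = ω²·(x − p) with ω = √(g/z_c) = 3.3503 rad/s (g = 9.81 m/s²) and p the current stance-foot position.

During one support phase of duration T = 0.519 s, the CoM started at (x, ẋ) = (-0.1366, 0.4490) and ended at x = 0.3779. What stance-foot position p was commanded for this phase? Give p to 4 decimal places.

p = -0.2116

ωT = 3.3503·0.519 = 1.738806; cosh(ωT) = 2.933137, sinh(ωT) = 2.757406
x(T) = p + (x₀−p)·cosh(ωT) + (ẋ₀/ω)·sinh(ωT) ⇒ p·(1 − cosh) = x(T) − x₀·cosh − (ẋ₀/ω)·sinh
numerator   = 0.3779 − (-0.1366)·2.933137 − (0.4490/3.3503)·2.757406 = 0.409025
denominator = 1 − 2.933137 = -1.933137
p = 0.409025 / -1.933137 = -0.2116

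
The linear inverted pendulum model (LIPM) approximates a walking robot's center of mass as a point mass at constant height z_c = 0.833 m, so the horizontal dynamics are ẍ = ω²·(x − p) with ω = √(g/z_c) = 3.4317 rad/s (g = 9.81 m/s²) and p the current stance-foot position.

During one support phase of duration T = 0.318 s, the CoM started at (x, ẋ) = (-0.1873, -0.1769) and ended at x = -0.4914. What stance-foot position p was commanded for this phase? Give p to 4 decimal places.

p = 0.1719

ωT = 3.4317·0.318 = 1.091281; cosh(ωT) = 1.656936, sinh(ωT) = 1.321150
x(T) = p + (x₀−p)·cosh(ωT) + (ẋ₀/ω)·sinh(ωT) ⇒ p·(1 − cosh) = x(T) − x₀·cosh − (ẋ₀/ω)·sinh
numerator   = -0.4914 − (-0.1873)·1.656936 − (-0.1769/3.4317)·1.321150 = -0.112952
denominator = 1 − 1.656936 = -0.656936
p = -0.112952 / -0.656936 = 0.1719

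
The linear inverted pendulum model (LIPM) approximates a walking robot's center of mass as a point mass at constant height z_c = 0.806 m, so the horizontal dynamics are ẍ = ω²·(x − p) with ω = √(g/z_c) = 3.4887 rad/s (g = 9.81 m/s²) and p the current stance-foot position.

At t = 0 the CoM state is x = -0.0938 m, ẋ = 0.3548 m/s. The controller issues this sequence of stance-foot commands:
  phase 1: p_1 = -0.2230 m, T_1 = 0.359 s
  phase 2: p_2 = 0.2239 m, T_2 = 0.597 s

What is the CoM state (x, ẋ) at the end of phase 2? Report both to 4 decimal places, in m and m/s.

phase 1: p=-0.2230, T=0.359, ωT=1.252443, cosh=1.892343, sinh=1.606538; start (x,ẋ)=(-0.093800, 0.354800) → end (x,ẋ)=(0.184875, 1.395534)
phase 2: p=0.2239, T=0.597, ωT=2.082754, cosh=4.075565, sinh=3.950978; start (x,ẋ)=(0.184875, 1.395534) → end (x,ẋ)=(1.645305, 5.149683)

x = 1.6453, ẋ = 5.1497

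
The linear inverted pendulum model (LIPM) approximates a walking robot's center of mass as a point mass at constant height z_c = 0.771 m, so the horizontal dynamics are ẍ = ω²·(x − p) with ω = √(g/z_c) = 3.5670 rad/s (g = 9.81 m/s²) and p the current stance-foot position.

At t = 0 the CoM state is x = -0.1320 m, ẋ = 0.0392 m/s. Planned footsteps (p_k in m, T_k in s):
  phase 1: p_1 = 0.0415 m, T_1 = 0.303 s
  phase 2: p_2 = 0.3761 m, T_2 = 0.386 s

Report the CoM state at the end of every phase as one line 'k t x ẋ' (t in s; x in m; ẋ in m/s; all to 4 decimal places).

phase 1: p=0.0415, T=0.303, ωT=1.080801, cosh=1.643181, sinh=1.303858; start (x,ẋ)=(-0.132000, 0.039200) → end (x,ẋ)=(-0.229263, -0.742512)
phase 2: p=0.3761, T=0.386, ωT=1.376862, cosh=2.107409, sinh=1.855039; start (x,ẋ)=(-0.229263, -0.742512) → end (x,ẋ)=(-1.285795, -5.570418)

1 0.3030 -0.2293 -0.7425
2 0.6890 -1.2858 -5.5704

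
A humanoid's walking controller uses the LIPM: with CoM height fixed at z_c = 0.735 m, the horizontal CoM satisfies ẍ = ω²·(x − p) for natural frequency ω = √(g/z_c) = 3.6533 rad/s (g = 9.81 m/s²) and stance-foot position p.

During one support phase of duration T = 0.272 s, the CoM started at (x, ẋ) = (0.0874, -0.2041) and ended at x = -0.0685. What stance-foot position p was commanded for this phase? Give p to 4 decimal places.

p = 0.2569

ωT = 3.6533·0.272 = 0.993698; cosh(ωT) = 1.535705, sinh(ωT) = 1.165499
x(T) = p + (x₀−p)·cosh(ωT) + (ẋ₀/ω)·sinh(ωT) ⇒ p·(1 − cosh) = x(T) − x₀·cosh − (ẋ₀/ω)·sinh
numerator   = -0.0685 − (0.0874)·1.535705 − (-0.2041/3.6533)·1.165499 = -0.137607
denominator = 1 − 1.535705 = -0.535705
p = -0.137607 / -0.535705 = 0.2569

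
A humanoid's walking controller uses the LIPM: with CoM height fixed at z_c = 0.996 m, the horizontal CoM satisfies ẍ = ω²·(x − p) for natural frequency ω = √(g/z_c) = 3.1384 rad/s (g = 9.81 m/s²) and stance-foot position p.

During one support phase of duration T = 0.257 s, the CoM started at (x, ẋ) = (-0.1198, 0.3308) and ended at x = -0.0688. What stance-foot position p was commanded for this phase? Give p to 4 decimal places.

ωT = 3.1384·0.257 = 0.806569; cosh(ωT) = 1.343298, sinh(ωT) = 0.896911
x(T) = p + (x₀−p)·cosh(ωT) + (ẋ₀/ω)·sinh(ωT) ⇒ p·(1 − cosh) = x(T) − x₀·cosh − (ẋ₀/ω)·sinh
numerator   = -0.0688 − (-0.1198)·1.343298 − (0.3308/3.1384)·0.896911 = -0.002411
denominator = 1 − 1.343298 = -0.343298
p = -0.002411 / -0.343298 = 0.0070

p = 0.0070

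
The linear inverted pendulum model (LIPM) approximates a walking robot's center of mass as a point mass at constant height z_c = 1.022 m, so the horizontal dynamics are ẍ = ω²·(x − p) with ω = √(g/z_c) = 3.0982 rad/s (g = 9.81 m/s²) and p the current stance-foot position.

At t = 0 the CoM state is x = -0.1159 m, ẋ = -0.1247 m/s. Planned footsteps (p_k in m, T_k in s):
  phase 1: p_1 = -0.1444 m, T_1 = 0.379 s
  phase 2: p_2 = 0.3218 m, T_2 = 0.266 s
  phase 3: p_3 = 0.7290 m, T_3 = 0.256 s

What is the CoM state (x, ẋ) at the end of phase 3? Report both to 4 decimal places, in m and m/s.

phase 1: p=-0.1444, T=0.379, ωT=1.174218, cosh=1.772336, sinh=1.463275; start (x,ẋ)=(-0.115900, -0.124700) → end (x,ẋ)=(-0.152784, -0.091805)
phase 2: p=0.3218, T=0.266, ωT=0.824121, cosh=1.359248, sinh=0.920628; start (x,ẋ)=(-0.152784, -0.091805) → end (x,ẋ)=(-0.350557, -1.478437)
phase 3: p=0.7290, T=0.256, ωT=0.793139, cosh=1.331373, sinh=0.878951; start (x,ẋ)=(-0.350557, -1.478437) → end (x,ẋ)=(-1.127722, -4.908165)

x = -1.1277, ẋ = -4.9082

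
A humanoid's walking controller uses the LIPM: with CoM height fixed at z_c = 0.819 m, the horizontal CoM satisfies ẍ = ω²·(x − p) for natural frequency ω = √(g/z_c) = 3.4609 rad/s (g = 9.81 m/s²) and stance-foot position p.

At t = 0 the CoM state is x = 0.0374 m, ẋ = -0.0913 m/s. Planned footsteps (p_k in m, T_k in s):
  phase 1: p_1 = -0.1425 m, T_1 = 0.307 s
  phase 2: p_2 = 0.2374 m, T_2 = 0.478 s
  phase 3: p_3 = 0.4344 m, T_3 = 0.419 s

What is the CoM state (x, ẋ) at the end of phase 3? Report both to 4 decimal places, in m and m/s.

x = 0.7015, ẋ = 1.1322

phase 1: p=-0.1425, T=0.307, ωT=1.062496, cosh=1.619589, sinh=1.273997; start (x,ẋ)=(0.037400, -0.091300) → end (x,ẋ)=(0.115255, 0.645342)
phase 2: p=0.2374, T=0.478, ωT=1.654310, cosh=2.710348, sinh=2.519124; start (x,ẋ)=(0.115255, 0.645342) → end (x,ẋ)=(0.376078, 0.684192)
phase 3: p=0.4344, T=0.419, ωT=1.450117, cosh=2.249078, sinh=2.014535; start (x,ẋ)=(0.376078, 0.684192) → end (x,ẋ)=(0.701487, 1.132175)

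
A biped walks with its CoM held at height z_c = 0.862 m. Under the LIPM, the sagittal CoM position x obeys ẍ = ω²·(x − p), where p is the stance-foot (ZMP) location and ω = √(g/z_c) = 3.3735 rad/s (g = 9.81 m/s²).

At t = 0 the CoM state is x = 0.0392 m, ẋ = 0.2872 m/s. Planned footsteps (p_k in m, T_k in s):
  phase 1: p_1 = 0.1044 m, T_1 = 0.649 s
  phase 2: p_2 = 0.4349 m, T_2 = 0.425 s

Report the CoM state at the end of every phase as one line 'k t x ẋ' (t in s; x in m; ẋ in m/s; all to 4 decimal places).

phase 1: p=0.1044, T=0.649, ωT=2.189402, cosh=4.520925, sinh=4.408942; start (x,ẋ)=(0.039200, 0.287200) → end (x,ẋ)=(0.184987, 0.328653)
phase 2: p=0.4349, T=0.425, ωT=1.433737, cosh=2.216381, sinh=1.977965; start (x,ẋ)=(0.184987, 0.328653) → end (x,ẋ)=(0.073695, -0.939164)

1 0.6490 0.1850 0.3287
2 1.0740 0.0737 -0.9392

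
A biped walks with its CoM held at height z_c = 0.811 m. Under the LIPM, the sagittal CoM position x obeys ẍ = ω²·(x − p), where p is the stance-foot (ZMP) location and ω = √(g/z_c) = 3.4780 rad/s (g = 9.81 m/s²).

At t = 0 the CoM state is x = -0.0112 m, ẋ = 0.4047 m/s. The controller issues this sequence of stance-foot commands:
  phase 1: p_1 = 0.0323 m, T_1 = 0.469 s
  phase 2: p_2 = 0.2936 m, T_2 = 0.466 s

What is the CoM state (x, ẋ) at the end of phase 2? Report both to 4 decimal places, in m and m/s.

x = 0.5453, ẋ = 1.0768

phase 1: p=0.0323, T=0.469, ωT=1.631182, cosh=2.652805, sinh=2.457106; start (x,ẋ)=(-0.011200, 0.404700) → end (x,ẋ)=(0.202812, 0.701847)
phase 2: p=0.2936, T=0.466, ωT=1.620748, cosh=2.627311, sinh=2.429560; start (x,ẋ)=(0.202812, 0.701847) → end (x,ẋ)=(0.545347, 1.076810)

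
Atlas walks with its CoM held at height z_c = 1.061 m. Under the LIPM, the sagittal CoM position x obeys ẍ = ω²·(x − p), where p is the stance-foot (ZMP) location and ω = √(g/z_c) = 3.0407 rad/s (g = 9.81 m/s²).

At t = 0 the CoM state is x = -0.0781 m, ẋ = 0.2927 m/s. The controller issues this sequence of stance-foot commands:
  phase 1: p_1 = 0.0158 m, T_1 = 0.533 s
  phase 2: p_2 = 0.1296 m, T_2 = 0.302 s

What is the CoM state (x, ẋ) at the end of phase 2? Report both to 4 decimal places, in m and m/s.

phase 1: p=0.0158, T=0.533, ωT=1.620693, cosh=2.627178, sinh=2.429416; start (x,ẋ)=(-0.078100, 0.292700) → end (x,ẋ)=(0.002965, 0.075324)
phase 2: p=0.1296, T=0.302, ωT=0.918291, cosh=1.452104, sinh=1.052903; start (x,ẋ)=(0.002965, 0.075324) → end (x,ẋ)=(-0.028204, -0.296051)

x = -0.0282, ẋ = -0.2961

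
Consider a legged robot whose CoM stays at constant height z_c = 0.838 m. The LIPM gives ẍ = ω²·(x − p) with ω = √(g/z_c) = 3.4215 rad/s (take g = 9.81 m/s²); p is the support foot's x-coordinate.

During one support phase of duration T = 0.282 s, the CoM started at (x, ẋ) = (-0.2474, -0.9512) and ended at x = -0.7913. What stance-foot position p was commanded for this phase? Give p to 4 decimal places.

p = 0.2142

ωT = 3.4215·0.282 = 0.964863; cosh(ωT) = 1.502732, sinh(ωT) = 1.121696
x(T) = p + (x₀−p)·cosh(ωT) + (ẋ₀/ω)·sinh(ωT) ⇒ p·(1 − cosh) = x(T) − x₀·cosh − (ẋ₀/ω)·sinh
numerator   = -0.7913 − (-0.2474)·1.502732 − (-0.9512/3.4215)·1.121696 = -0.107685
denominator = 1 − 1.502732 = -0.502732
p = -0.107685 / -0.502732 = 0.2142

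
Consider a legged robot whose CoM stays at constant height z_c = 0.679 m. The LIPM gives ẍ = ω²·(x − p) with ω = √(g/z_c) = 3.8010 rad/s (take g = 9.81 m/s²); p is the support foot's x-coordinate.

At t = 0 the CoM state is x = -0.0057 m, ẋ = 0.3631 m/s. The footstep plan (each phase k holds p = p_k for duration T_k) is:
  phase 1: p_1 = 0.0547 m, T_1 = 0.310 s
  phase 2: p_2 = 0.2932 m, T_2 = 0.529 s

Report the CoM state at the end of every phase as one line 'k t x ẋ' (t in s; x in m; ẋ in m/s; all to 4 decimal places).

1 0.3100 0.0878 0.3081
2 0.8390 -0.1904 -1.6925

phase 1: p=0.0547, T=0.310, ωT=1.178310, cosh=1.778339, sinh=1.470540; start (x,ẋ)=(-0.005700, 0.363100) → end (x,ẋ)=(0.087765, 0.308108)
phase 2: p=0.2932, T=0.529, ωT=2.010729, cosh=3.801326, sinh=3.667435; start (x,ẋ)=(0.087765, 0.308108) → end (x,ẋ)=(-0.190443, -1.692525)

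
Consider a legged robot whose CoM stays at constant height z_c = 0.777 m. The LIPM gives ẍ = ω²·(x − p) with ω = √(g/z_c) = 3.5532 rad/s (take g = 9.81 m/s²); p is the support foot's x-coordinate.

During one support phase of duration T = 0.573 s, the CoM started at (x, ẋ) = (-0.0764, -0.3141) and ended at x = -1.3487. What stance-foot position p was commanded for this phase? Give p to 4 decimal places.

ωT = 3.5532·0.573 = 2.035984; cosh(ωT) = 3.895167, sinh(ωT) = 3.764615
x(T) = p + (x₀−p)·cosh(ωT) + (ẋ₀/ω)·sinh(ωT) ⇒ p·(1 − cosh) = x(T) − x₀·cosh − (ẋ₀/ω)·sinh
numerator   = -1.3487 − (-0.0764)·3.895167 − (-0.3141/3.5532)·3.764615 = -0.718320
denominator = 1 − 3.895167 = -2.895167
p = -0.718320 / -2.895167 = 0.2481

p = 0.2481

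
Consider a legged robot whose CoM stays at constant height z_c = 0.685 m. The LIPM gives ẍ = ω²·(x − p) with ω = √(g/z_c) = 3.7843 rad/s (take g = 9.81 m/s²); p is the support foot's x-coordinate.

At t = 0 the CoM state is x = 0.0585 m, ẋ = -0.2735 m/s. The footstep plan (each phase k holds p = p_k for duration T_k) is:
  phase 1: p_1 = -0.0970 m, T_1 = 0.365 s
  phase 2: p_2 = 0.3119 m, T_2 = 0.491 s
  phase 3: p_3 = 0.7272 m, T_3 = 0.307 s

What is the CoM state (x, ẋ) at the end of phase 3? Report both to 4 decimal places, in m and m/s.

x = -0.8055, ẋ = -5.2434

phase 1: p=-0.0970, T=0.365, ωT=1.381269, cosh=2.115605, sinh=1.864346; start (x,ẋ)=(0.058500, -0.273500) → end (x,ẋ)=(0.097236, 0.518472)
phase 2: p=0.3119, T=0.491, ωT=1.858091, cosh=3.283729, sinh=3.127759; start (x,ẋ)=(0.097236, 0.518472) → end (x,ẋ)=(0.035524, -0.838320)
phase 3: p=0.7272, T=0.307, ωT=1.161780, cosh=1.754273, sinh=1.441344; start (x,ẋ)=(0.035524, -0.838320) → end (x,ẋ)=(-0.805483, -5.243374)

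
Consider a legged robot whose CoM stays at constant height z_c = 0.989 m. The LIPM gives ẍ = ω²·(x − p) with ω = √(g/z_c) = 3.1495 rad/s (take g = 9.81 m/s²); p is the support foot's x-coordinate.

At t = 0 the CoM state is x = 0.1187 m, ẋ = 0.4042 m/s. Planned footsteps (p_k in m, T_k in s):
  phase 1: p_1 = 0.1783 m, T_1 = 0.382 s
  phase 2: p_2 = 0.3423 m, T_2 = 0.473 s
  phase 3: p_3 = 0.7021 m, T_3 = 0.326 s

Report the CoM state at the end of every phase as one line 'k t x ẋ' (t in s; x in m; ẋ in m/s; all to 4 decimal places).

phase 1: p=0.1783, T=0.382, ωT=1.203109, cosh=1.815357, sinh=1.515098; start (x,ẋ)=(0.118700, 0.404200) → end (x,ẋ)=(0.264549, 0.449368)
phase 2: p=0.3423, T=0.473, ωT=1.489713, cosh=2.330631, sinh=2.105194; start (x,ẋ)=(0.264549, 0.449368) → end (x,ẋ)=(0.461459, 0.531799)
phase 3: p=0.7021, T=0.326, ωT=1.026737, cosh=1.575057, sinh=1.216884; start (x,ẋ)=(0.461459, 0.531799) → end (x,ẋ)=(0.528549, -0.084663)

1 0.3820 0.2645 0.4494
2 0.8550 0.4615 0.5318
3 1.1810 0.5285 -0.0847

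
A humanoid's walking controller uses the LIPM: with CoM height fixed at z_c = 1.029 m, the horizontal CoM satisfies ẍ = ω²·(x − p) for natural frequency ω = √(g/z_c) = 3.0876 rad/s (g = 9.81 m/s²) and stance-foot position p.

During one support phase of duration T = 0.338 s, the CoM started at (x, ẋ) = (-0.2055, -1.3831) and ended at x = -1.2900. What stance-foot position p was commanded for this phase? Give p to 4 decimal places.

ωT = 3.0876·0.338 = 1.043609; cosh(ωT) = 1.595813, sinh(ωT) = 1.243632
x(T) = p + (x₀−p)·cosh(ωT) + (ẋ₀/ω)·sinh(ωT) ⇒ p·(1 − cosh) = x(T) − x₀·cosh − (ẋ₀/ω)·sinh
numerator   = -1.2900 − (-0.2055)·1.595813 − (-1.3831/3.0876)·1.243632 = -0.404971
denominator = 1 − 1.595813 = -0.595813
p = -0.404971 / -0.595813 = 0.6797

p = 0.6797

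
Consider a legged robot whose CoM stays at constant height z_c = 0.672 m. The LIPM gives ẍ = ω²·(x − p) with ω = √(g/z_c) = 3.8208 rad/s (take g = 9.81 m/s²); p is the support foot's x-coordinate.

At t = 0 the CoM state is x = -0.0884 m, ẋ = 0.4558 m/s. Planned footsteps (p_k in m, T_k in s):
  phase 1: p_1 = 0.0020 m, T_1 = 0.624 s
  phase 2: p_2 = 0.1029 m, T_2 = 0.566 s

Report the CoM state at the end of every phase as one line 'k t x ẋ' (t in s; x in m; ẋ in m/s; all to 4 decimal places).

1 0.6240 0.1491 0.6358
2 1.1900 1.0201 3.5574

phase 1: p=0.0020, T=0.624, ωT=2.384179, cosh=5.471159, sinh=5.378994; start (x,ẋ)=(-0.088400, 0.455800) → end (x,ẋ)=(0.149091, 0.635848)
phase 2: p=0.1029, T=0.566, ωT=2.162573, cosh=4.404252, sinh=4.289223; start (x,ẋ)=(0.149091, 0.635848) → end (x,ẋ)=(1.020139, 3.557426)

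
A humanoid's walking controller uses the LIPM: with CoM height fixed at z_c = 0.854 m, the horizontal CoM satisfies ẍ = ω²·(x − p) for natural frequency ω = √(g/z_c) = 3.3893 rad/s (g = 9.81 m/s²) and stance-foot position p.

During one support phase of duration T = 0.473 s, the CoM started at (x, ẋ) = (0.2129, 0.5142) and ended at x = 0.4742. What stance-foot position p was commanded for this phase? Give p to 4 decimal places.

p = 0.2762

ωT = 3.3893·0.473 = 1.603139; cosh(ωT) = 2.584934, sinh(ωT) = 2.383670
x(T) = p + (x₀−p)·cosh(ωT) + (ẋ₀/ω)·sinh(ωT) ⇒ p·(1 − cosh) = x(T) − x₀·cosh − (ẋ₀/ω)·sinh
numerator   = 0.4742 − (0.2129)·2.584934 − (0.5142/3.3893)·2.383670 = -0.437766
denominator = 1 − 2.584934 = -1.584934
p = -0.437766 / -1.584934 = 0.2762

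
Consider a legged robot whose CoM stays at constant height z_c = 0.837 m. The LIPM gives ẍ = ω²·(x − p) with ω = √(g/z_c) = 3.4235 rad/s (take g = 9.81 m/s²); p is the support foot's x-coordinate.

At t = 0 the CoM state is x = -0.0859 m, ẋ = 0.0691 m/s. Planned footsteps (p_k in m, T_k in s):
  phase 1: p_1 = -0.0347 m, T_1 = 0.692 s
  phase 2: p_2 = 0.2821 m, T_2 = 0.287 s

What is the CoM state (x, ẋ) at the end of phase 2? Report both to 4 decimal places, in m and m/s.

phase 1: p=-0.0347, T=0.692, ωT=2.369062, cosh=5.390466, sinh=5.296897; start (x,ẋ)=(-0.085900, 0.069100) → end (x,ẋ)=(-0.203779, -0.555976)
phase 2: p=0.2821, T=0.287, ωT=0.982544, cosh=1.522801, sinh=1.148444; start (x,ẋ)=(-0.203779, -0.555976) → end (x,ẋ)=(-0.644304, -2.756970)

x = -0.6443, ẋ = -2.7570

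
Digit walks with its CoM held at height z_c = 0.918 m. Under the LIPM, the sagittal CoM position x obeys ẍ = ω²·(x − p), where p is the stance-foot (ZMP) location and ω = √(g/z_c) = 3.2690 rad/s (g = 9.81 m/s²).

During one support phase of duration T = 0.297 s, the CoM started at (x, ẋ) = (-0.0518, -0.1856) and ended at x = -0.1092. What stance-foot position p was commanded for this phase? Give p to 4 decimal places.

p = -0.0651

ωT = 3.2690·0.297 = 0.970893; cosh(ωT) = 1.509523, sinh(ωT) = 1.130778
x(T) = p + (x₀−p)·cosh(ωT) + (ẋ₀/ω)·sinh(ωT) ⇒ p·(1 − cosh) = x(T) − x₀·cosh − (ẋ₀/ω)·sinh
numerator   = -0.1092 − (-0.0518)·1.509523 − (-0.1856/3.2690)·1.130778 = 0.033194
denominator = 1 − 1.509523 = -0.509523
p = 0.033194 / -0.509523 = -0.0651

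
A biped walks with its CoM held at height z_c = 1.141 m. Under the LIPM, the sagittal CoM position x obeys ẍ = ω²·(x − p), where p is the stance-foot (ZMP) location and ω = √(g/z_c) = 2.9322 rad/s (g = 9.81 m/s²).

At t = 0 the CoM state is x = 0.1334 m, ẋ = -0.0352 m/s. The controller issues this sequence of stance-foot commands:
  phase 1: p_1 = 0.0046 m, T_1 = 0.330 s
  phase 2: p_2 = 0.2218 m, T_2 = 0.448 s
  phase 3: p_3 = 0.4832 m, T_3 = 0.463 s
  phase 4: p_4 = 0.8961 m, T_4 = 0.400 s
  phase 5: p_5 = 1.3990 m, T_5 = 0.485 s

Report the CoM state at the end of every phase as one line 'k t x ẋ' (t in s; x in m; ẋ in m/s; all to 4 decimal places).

phase 1: p=0.0046, T=0.330, ωT=0.967626, cosh=1.505837, sinh=1.125853; start (x,ẋ)=(0.133400, -0.035200) → end (x,ẋ)=(0.185036, 0.372192)
phase 2: p=0.2218, T=0.448, ωT=1.313626, cosh=1.994239, sinh=1.725396; start (x,ẋ)=(0.185036, 0.372192) → end (x,ẋ)=(0.367494, 0.556246)
phase 3: p=0.4832, T=0.463, ωT=1.357609, cosh=2.072081, sinh=1.814806; start (x,ẋ)=(0.367494, 0.556246) → end (x,ẋ)=(0.587720, 0.536870)
phase 4: p=0.8961, T=0.400, ωT=1.172880, cosh=1.770380, sinh=1.460905; start (x,ẋ)=(0.587720, 0.536870) → end (x,ẋ)=(0.617635, -0.370532)
phase 5: p=1.3990, T=0.485, ωT=1.422117, cosh=2.193545, sinh=1.952343; start (x,ẋ)=(0.617635, -0.370532) → end (x,ẋ)=(-0.561671, -5.285828)

1 0.3300 0.1850 0.3722
2 0.7780 0.3675 0.5562
3 1.2410 0.5877 0.5369
4 1.6410 0.6176 -0.3705
5 2.1260 -0.5617 -5.2858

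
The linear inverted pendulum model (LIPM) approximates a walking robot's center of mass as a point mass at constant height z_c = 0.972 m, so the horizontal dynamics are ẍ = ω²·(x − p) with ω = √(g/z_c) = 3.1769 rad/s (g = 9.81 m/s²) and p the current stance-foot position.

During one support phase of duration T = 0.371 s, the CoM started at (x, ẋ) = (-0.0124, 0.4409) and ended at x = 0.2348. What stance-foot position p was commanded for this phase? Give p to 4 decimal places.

ωT = 3.1769·0.371 = 1.178630; cosh(ωT) = 1.778809, sinh(ωT) = 1.471109
x(T) = p + (x₀−p)·cosh(ωT) + (ẋ₀/ω)·sinh(ωT) ⇒ p·(1 − cosh) = x(T) − x₀·cosh − (ẋ₀/ω)·sinh
numerator   = 0.2348 − (-0.0124)·1.778809 − (0.4409/3.1769)·1.471109 = 0.052692
denominator = 1 − 1.778809 = -0.778809
p = 0.052692 / -0.778809 = -0.0677

p = -0.0677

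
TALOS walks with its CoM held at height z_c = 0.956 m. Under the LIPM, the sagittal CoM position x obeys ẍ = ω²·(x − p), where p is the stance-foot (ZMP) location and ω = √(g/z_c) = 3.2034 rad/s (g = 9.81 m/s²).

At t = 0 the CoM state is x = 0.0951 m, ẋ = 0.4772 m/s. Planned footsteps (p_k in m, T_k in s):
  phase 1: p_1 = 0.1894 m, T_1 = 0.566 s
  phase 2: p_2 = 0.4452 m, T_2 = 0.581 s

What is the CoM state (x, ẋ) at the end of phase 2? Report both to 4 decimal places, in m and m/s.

x = 0.6772, ẋ = 0.8903

phase 1: p=0.1894, T=0.566, ωT=1.813124, cosh=3.146356, sinh=2.983213; start (x,ẋ)=(0.095100, 0.477200) → end (x,ẋ)=(0.337098, 0.600270)
phase 2: p=0.4452, T=0.581, ωT=1.861175, cosh=3.293391, sinh=3.137901; start (x,ẋ)=(0.337098, 0.600270) → end (x,ẋ)=(0.677175, 0.890289)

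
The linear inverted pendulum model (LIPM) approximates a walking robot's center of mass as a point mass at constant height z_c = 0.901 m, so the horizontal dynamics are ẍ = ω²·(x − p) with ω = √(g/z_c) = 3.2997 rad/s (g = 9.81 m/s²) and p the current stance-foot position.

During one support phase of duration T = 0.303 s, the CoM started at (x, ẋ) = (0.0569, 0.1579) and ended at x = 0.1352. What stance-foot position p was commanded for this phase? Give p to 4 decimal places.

p = 0.0162

ωT = 3.2997·0.303 = 0.999809; cosh(ωT) = 1.542856, sinh(ωT) = 1.174907
x(T) = p + (x₀−p)·cosh(ωT) + (ẋ₀/ω)·sinh(ωT) ⇒ p·(1 − cosh) = x(T) − x₀·cosh − (ẋ₀/ω)·sinh
numerator   = 0.1352 − (0.0569)·1.542856 − (0.1579/3.2997)·1.174907 = -0.008811
denominator = 1 − 1.542856 = -0.542856
p = -0.008811 / -0.542856 = 0.0162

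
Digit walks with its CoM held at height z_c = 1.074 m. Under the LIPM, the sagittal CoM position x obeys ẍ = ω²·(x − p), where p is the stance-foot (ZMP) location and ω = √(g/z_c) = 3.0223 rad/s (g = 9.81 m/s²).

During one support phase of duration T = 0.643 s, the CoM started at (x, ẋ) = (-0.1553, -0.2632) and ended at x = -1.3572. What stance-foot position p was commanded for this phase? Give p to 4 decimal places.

ωT = 3.0223·0.643 = 1.943339; cosh(ωT) = 3.562625, sinh(ωT) = 3.419400
x(T) = p + (x₀−p)·cosh(ωT) + (ẋ₀/ω)·sinh(ωT) ⇒ p·(1 − cosh) = x(T) − x₀·cosh − (ẋ₀/ω)·sinh
numerator   = -1.3572 − (-0.1553)·3.562625 − (-0.2632/3.0223)·3.419400 = -0.506143
denominator = 1 − 3.562625 = -2.562625
p = -0.506143 / -2.562625 = 0.1975

p = 0.1975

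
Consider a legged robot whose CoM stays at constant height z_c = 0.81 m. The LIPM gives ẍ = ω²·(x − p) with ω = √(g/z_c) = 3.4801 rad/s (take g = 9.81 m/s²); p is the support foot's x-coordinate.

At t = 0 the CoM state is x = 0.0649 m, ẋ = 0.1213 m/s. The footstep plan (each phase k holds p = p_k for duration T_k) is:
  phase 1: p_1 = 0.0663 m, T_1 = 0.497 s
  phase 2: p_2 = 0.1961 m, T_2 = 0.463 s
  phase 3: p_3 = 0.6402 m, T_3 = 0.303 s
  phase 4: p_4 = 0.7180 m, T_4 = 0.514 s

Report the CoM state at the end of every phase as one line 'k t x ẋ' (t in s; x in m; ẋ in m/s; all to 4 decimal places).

1 0.4970 0.1574 0.3394
2 0.9600 0.3299 0.5602
3 1.2630 0.3437 -0.4604
4 1.7770 -0.8174 -5.2026

phase 1: p=0.0663, T=0.497, ωT=1.729610, cosh=2.907903, sinh=2.730550; start (x,ẋ)=(0.064900, 0.121300) → end (x,ẋ)=(0.157403, 0.339425)
phase 2: p=0.1961, T=0.463, ωT=1.611286, cosh=2.604441, sinh=2.404810; start (x,ẋ)=(0.157403, 0.339425) → end (x,ẋ)=(0.329865, 0.560159)
phase 3: p=0.6402, T=0.303, ωT=1.054470, cosh=1.609416, sinh=1.261039; start (x,ẋ)=(0.329865, 0.560159) → end (x,ẋ)=(0.343719, -0.460390)
phase 4: p=0.7180, T=0.514, ωT=1.788771, cosh=3.074632, sinh=2.907466; start (x,ẋ)=(0.343719, -0.460390) → end (x,ẋ)=(-0.817410, -5.202603)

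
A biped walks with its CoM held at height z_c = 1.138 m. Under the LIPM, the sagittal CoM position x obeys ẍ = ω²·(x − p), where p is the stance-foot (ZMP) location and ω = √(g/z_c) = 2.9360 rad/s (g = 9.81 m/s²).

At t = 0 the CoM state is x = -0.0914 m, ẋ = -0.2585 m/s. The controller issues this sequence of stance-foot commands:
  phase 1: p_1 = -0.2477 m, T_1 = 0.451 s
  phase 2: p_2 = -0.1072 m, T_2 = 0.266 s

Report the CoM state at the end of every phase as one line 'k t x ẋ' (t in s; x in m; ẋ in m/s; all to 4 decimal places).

1 0.4510 -0.0869 0.2812
2 0.7170 0.0022 0.4228

phase 1: p=-0.2477, T=0.451, ωT=1.324136, cosh=2.012484, sinh=1.746452; start (x,ẋ)=(-0.091400, -0.258500) → end (x,ẋ)=(-0.086915, 0.281214)
phase 2: p=-0.1072, T=0.266, ωT=0.780976, cosh=1.320781, sinh=0.862822; start (x,ẋ)=(-0.086915, 0.281214) → end (x,ẋ)=(0.002234, 0.422809)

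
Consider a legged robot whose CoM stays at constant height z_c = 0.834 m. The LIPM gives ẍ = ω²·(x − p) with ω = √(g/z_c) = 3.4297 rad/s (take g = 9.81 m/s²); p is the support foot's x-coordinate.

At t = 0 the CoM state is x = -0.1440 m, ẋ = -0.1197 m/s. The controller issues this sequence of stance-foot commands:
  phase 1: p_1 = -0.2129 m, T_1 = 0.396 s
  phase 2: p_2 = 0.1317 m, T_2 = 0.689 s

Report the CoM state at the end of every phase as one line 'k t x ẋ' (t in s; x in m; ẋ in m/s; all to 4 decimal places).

1 0.3960 -0.1334 0.1810
2 1.0850 -1.0113 -3.8177

phase 1: p=-0.2129, T=0.396, ωT=1.358161, cosh=2.073084, sinh=1.815951; start (x,ẋ)=(-0.144000, -0.119700) → end (x,ẋ)=(-0.133443, 0.180973)
phase 2: p=0.1317, T=0.689, ωT=2.363063, cosh=5.358788, sinh=5.264657; start (x,ẋ)=(-0.133443, 0.180973) → end (x,ẋ)=(-1.011349, -3.817680)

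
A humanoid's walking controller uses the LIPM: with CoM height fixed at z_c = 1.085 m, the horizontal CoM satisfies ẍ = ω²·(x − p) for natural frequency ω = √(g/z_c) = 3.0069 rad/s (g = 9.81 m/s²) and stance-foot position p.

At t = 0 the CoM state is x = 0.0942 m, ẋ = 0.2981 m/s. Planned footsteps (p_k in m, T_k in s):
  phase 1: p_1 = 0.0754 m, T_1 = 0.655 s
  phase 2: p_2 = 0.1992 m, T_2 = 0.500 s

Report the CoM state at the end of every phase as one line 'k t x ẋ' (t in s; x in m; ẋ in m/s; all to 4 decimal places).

phase 1: p=0.0754, T=0.655, ωT=1.969520, cosh=3.653378, sinh=3.513854; start (x,ẋ)=(0.094200, 0.298100) → end (x,ẋ)=(0.492442, 1.287709)
phase 2: p=0.1992, T=0.500, ωT=1.503450, cosh=2.359770, sinh=2.137408; start (x,ẋ)=(0.492442, 1.287709) → end (x,ẋ)=(1.806532, 4.923357)

1 0.6550 0.4924 1.2877
2 1.1550 1.8065 4.9234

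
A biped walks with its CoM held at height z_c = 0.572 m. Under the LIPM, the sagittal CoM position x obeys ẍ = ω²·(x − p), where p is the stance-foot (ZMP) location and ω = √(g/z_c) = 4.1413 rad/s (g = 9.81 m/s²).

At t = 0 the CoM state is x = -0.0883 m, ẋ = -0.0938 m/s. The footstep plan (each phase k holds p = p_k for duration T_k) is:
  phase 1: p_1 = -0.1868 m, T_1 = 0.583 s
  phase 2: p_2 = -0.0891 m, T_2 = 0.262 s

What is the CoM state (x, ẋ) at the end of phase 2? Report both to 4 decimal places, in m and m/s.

x = 1.0068, ẋ = 4.6600

phase 1: p=-0.1868, T=0.583, ωT=2.414378, cosh=5.636117, sinh=5.546694; start (x,ẋ)=(-0.088300, -0.093800) → end (x,ẋ)=(0.242726, 1.733929)
phase 2: p=-0.0891, T=0.262, ωT=1.085021, cosh=1.648698, sinh=1.310803; start (x,ẋ)=(0.242726, 1.733929) → end (x,ẋ)=(1.006803, 4.660016)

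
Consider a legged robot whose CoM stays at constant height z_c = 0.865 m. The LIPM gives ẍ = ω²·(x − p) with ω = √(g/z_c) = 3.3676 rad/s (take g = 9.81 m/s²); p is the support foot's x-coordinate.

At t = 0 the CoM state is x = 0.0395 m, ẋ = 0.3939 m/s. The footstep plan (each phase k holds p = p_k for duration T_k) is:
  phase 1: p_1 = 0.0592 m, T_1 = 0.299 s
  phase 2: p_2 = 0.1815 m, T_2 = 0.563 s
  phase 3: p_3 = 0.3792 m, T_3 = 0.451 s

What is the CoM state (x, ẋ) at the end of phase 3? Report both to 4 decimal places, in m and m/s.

x = 2.0918, ẋ = 5.9321

phase 1: p=0.0592, T=0.299, ωT=1.006912, cosh=1.551241, sinh=1.185896; start (x,ẋ)=(0.039500, 0.393900) → end (x,ẋ)=(0.167352, 0.532359)
phase 2: p=0.1815, T=0.563, ωT=1.895959, cosh=3.404552, sinh=3.254378; start (x,ẋ)=(0.167352, 0.532359) → end (x,ẋ)=(0.647793, 1.657390)
phase 3: p=0.3792, T=0.451, ωT=1.518788, cosh=2.392831, sinh=2.173854; start (x,ẋ)=(0.647793, 1.657390) → end (x,ẋ)=(2.091777, 5.932136)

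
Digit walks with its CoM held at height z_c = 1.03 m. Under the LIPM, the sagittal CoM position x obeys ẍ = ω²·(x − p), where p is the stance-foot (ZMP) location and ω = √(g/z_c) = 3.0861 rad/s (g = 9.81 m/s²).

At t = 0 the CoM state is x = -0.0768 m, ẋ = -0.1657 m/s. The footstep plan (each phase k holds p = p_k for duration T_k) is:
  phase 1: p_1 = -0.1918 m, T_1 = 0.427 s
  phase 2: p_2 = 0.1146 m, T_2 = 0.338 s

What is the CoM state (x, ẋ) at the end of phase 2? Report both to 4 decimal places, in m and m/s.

x = -0.0413, ẋ = -0.1970

phase 1: p=-0.1918, T=0.427, ωT=1.317765, cosh=2.001398, sinh=1.733665; start (x,ẋ)=(-0.076800, -0.165700) → end (x,ẋ)=(-0.054724, 0.283649)
phase 2: p=0.1146, T=0.338, ωT=1.043102, cosh=1.595183, sinh=1.242823; start (x,ẋ)=(-0.054724, 0.283649) → end (x,ẋ)=(-0.041272, -0.196966)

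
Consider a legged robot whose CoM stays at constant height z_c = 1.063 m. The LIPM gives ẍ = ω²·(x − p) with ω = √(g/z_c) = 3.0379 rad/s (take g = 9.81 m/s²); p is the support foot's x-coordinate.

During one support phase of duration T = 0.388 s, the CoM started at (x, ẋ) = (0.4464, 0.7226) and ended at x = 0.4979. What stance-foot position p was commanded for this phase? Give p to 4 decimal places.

ωT = 3.0379·0.388 = 1.178705; cosh(ωT) = 1.778920, sinh(ωT) = 1.471243
x(T) = p + (x₀−p)·cosh(ωT) + (ẋ₀/ω)·sinh(ωT) ⇒ p·(1 − cosh) = x(T) − x₀·cosh − (ẋ₀/ω)·sinh
numerator   = 0.4979 − (0.4464)·1.778920 − (0.7226/3.0379)·1.471243 = -0.646162
denominator = 1 − 1.778920 = -0.778920
p = -0.646162 / -0.778920 = 0.8296

p = 0.8296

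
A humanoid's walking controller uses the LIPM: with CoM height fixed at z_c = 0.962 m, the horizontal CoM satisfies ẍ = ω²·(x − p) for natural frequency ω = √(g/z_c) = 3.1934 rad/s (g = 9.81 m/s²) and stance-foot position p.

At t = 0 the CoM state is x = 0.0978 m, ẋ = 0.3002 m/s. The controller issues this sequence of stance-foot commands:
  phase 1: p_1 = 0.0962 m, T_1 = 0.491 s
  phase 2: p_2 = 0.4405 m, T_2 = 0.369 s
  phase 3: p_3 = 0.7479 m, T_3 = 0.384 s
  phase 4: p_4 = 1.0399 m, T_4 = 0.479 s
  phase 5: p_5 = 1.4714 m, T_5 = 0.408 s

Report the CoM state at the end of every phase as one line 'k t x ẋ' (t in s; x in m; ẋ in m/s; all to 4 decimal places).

1 0.4910 0.3159 0.7630
2 0.8600 0.5702 0.7717
3 1.2440 0.7955 0.5447
4 1.7230 0.8245 -0.4009
5 2.1310 -0.0208 -4.3128

phase 1: p=0.0962, T=0.491, ωT=1.567959, cosh=2.502660, sinh=2.294190; start (x,ẋ)=(0.097800, 0.300200) → end (x,ẋ)=(0.315873, 0.763021)
phase 2: p=0.4405, T=0.369, ωT=1.178365, cosh=1.778419, sinh=1.470637; start (x,ẋ)=(0.315873, 0.763021) → end (x,ẋ)=(0.570250, 0.771679)
phase 3: p=0.7479, T=0.384, ωT=1.226266, cosh=1.850932, sinh=1.557545; start (x,ẋ)=(0.570250, 0.771679) → end (x,ẋ)=(0.795460, 0.544717)
phase 4: p=1.0399, T=0.479, ωT=1.529639, cosh=2.416561, sinh=2.199947; start (x,ẋ)=(0.795460, 0.544717) → end (x,ẋ)=(0.824453, -0.400928)
phase 5: p=1.4714, T=0.408, ωT=1.302907, cosh=1.975860, sinh=1.704119; start (x,ẋ)=(0.824453, -0.400928) → end (x,ẋ)=(-0.020827, -4.312822)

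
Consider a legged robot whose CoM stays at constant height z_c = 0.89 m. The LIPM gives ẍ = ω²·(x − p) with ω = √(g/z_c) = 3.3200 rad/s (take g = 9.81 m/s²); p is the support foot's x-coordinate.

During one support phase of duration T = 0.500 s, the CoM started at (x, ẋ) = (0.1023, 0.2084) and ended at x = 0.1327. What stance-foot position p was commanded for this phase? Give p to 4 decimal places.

p = 0.1769

ωT = 3.3200·0.500 = 1.660000; cosh(ωT) = 2.724725, sinh(ωT) = 2.534586
x(T) = p + (x₀−p)·cosh(ωT) + (ẋ₀/ω)·sinh(ωT) ⇒ p·(1 − cosh) = x(T) − x₀·cosh − (ẋ₀/ω)·sinh
numerator   = 0.1327 − (0.1023)·2.724725 − (0.2084/3.3200)·2.534586 = -0.305138
denominator = 1 − 2.724725 = -1.724725
p = -0.305138 / -1.724725 = 0.1769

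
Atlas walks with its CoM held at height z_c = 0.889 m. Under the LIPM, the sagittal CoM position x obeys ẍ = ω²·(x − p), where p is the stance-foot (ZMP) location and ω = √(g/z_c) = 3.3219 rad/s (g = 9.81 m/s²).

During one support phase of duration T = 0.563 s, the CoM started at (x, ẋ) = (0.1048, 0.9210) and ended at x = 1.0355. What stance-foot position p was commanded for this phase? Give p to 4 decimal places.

p = 0.0822

ωT = 3.3219·0.563 = 1.870230; cosh(ωT) = 3.321938, sinh(ωT) = 3.167849
x(T) = p + (x₀−p)·cosh(ωT) + (ẋ₀/ω)·sinh(ωT) ⇒ p·(1 − cosh) = x(T) − x₀·cosh − (ẋ₀/ω)·sinh
numerator   = 1.0355 − (0.1048)·3.321938 − (0.9210/3.3219)·3.167849 = -0.190928
denominator = 1 − 3.321938 = -2.321938
p = -0.190928 / -2.321938 = 0.0822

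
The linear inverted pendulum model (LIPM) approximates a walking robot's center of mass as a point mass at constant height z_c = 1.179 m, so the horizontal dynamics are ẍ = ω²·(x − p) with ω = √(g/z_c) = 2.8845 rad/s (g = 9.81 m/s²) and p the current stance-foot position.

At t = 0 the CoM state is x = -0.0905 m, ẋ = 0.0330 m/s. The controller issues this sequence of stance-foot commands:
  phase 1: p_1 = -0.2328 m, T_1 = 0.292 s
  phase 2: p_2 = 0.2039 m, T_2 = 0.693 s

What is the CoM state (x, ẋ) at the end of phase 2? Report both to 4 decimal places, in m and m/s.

phase 1: p=-0.2328, T=0.292, ωT=0.842274, cosh=1.376185, sinh=0.945455; start (x,ẋ)=(-0.090500, 0.033000) → end (x,ẋ)=(-0.026152, 0.433490)
phase 2: p=0.2039, T=0.693, ωT=1.998958, cosh=3.758420, sinh=3.622944; start (x,ẋ)=(-0.026152, 0.433490) → end (x,ẋ)=(-0.116269, -0.774899)

x = -0.1163, ẋ = -0.7749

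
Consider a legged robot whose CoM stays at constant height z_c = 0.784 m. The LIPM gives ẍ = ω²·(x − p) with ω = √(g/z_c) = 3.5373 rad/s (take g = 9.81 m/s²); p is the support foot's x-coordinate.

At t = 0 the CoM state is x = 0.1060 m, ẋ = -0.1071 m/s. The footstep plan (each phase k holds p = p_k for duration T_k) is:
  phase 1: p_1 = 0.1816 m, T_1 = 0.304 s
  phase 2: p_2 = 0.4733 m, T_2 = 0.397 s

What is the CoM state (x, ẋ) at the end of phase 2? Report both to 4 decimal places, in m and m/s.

x = -0.7903, ẋ = -4.2031

phase 1: p=0.1816, T=0.304, ωT=1.075339, cosh=1.636084, sinh=1.294902; start (x,ẋ)=(0.106000, -0.107100) → end (x,ẋ)=(0.018706, -0.521507)
phase 2: p=0.4733, T=0.397, ωT=1.404308, cosh=2.159122, sinh=1.913585; start (x,ẋ)=(0.018706, -0.521507) → end (x,ẋ)=(-0.790346, -4.203112)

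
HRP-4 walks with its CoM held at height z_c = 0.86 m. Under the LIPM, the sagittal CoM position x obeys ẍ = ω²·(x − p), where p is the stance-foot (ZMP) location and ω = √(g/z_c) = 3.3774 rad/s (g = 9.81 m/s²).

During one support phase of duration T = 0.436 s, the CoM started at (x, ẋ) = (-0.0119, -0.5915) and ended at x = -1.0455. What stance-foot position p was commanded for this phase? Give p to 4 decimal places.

p = 0.5070

ωT = 3.3774·0.436 = 1.472546; cosh(ωT) = 2.294832, sinh(ωT) = 2.065492
x(T) = p + (x₀−p)·cosh(ωT) + (ẋ₀/ω)·sinh(ωT) ⇒ p·(1 − cosh) = x(T) − x₀·cosh − (ẋ₀/ω)·sinh
numerator   = -1.0455 − (-0.0119)·2.294832 − (-0.5915/3.3774)·2.065492 = -0.656452
denominator = 1 − 2.294832 = -1.294832
p = -0.656452 / -1.294832 = 0.5070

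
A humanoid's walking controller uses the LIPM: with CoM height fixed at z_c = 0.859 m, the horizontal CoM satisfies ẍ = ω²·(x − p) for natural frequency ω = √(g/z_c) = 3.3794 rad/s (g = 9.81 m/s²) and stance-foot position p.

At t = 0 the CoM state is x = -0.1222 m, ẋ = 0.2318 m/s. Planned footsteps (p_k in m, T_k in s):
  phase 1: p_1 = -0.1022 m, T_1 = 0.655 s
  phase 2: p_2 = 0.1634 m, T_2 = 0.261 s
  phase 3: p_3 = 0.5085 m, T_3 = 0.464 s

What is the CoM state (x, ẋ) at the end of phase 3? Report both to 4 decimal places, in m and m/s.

x = 0.6696, ẋ = 0.8677

phase 1: p=-0.1022, T=0.655, ωT=2.213507, cosh=4.628529, sinh=4.519212; start (x,ẋ)=(-0.122200, 0.231800) → end (x,ẋ)=(0.115211, 0.767448)
phase 2: p=0.1634, T=0.261, ωT=0.882023, cosh=1.414864, sinh=1.000919; start (x,ẋ)=(0.115211, 0.767448) → end (x,ẋ)=(0.322525, 0.922837)
phase 3: p=0.5085, T=0.464, ωT=1.568042, cosh=2.502849, sinh=2.294396; start (x,ẋ)=(0.322525, 0.922837) → end (x,ẋ)=(0.669579, 0.867728)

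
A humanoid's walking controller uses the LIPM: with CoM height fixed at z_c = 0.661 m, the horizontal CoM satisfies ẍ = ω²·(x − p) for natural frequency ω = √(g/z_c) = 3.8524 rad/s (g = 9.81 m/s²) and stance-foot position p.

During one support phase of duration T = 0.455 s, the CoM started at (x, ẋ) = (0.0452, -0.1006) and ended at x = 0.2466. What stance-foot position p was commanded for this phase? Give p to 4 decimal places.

ωT = 3.8524·0.455 = 1.752842; cosh(ωT) = 2.972131, sinh(ωT) = 2.798850
x(T) = p + (x₀−p)·cosh(ωT) + (ẋ₀/ω)·sinh(ωT) ⇒ p·(1 − cosh) = x(T) − x₀·cosh − (ẋ₀/ω)·sinh
numerator   = 0.2466 − (0.0452)·2.972131 − (-0.1006/3.8524)·2.798850 = 0.185348
denominator = 1 − 2.972131 = -1.972131
p = 0.185348 / -1.972131 = -0.0940

p = -0.0940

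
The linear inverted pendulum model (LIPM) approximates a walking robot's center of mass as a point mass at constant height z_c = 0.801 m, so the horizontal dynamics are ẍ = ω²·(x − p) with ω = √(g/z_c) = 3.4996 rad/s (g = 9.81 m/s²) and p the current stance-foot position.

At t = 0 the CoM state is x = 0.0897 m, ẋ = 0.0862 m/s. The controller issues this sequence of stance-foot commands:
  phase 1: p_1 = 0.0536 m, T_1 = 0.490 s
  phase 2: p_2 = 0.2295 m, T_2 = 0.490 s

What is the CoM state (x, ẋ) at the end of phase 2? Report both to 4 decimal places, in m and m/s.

phase 1: p=0.0536, T=0.490, ωT=1.714804, cosh=2.867793, sinh=2.687794; start (x,ẋ)=(0.089700, 0.086200) → end (x,ẋ)=(0.223331, 0.586768)
phase 2: p=0.2295, T=0.490, ωT=1.714804, cosh=2.867793, sinh=2.687794; start (x,ẋ)=(0.223331, 0.586768) → end (x,ẋ)=(0.662464, 1.624705)

x = 0.6625, ẋ = 1.6247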